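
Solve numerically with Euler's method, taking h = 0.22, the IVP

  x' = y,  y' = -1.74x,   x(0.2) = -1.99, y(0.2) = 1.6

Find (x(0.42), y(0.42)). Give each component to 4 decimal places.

-1.6380, 2.3618

Euler on (x,y): x_{n+1} = x_n + h·x', y_{n+1} = y_n + h·y'.
0.200000: (-1.990000, 1.600000); f=(1.600000, 3.462600) → (-1.638000, 2.361772)
(x(0.42), y(0.42)) ≈ (-1.6380, 2.3618)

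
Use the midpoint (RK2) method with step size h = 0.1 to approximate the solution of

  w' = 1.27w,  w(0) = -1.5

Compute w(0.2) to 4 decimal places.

-1.9326

Midpoint: k1 = f(t_n, w_n); k2 = f(t_n + h/2, w_n + (h/2)·k1); w_{n+1} = w_n + h·k2.
t=0.000000, w=-1.500000:
  k1 = f(0.000000, -1.500000) = -1.905000
  k2 = f(0.050000, -1.595250) = -2.025968
  w ← -1.500000 + 0.1·(-2.025968) = -1.702597
t=0.100000, w=-1.702597:
  k1 = f(0.100000, -1.702597) = -2.162298
  k2 = f(0.150000, -1.810712) = -2.299604
  w ← -1.702597 + 0.1·(-2.299604) = -1.932557
w(0.2) ≈ -1.9326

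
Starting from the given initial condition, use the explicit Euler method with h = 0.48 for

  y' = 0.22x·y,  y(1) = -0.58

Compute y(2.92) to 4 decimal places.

-1.1255

Euler: y_{n+1} = y_n + h·f(x_n, y_n).
x=1.000000, y=-0.580000: f=-0.127600 → y ← -0.580000 + 0.48·(-0.127600) = -0.641248
x=1.480000, y=-0.641248: f=-0.208790 → y ← -0.641248 + 0.48·(-0.208790) = -0.741467
x=1.960000, y=-0.741467: f=-0.319721 → y ← -0.741467 + 0.48·(-0.319721) = -0.894933
x=2.440000, y=-0.894933: f=-0.480400 → y ← -0.894933 + 0.48·(-0.480400) = -1.125525
y(2.92) ≈ -1.1255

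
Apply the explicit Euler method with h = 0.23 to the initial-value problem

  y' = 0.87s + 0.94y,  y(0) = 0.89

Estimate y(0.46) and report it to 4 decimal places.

1.3625

Euler: y_{n+1} = y_n + h·f(s_n, y_n).
s=0.000000, y=0.890000: f=0.836600 → y ← 0.890000 + 0.23·0.836600 = 1.082418
s=0.230000, y=1.082418: f=1.217573 → y ← 1.082418 + 0.23·1.217573 = 1.362460
y(0.46) ≈ 1.3625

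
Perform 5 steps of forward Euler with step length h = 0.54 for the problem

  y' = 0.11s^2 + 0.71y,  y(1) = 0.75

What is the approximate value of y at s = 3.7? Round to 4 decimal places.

Euler: y_{n+1} = y_n + h·f(s_n, y_n).
s=1.000000, y=0.750000: f=0.642500 → y ← 0.750000 + 0.54·0.642500 = 1.096950
s=1.540000, y=1.096950: f=1.039710 → y ← 1.096950 + 0.54·1.039710 = 1.658394
s=2.080000, y=1.658394: f=1.653364 → y ← 1.658394 + 0.54·1.653364 = 2.551210
s=2.620000, y=2.551210: f=2.566443 → y ← 2.551210 + 0.54·2.566443 = 3.937089
s=3.160000, y=3.937089: f=3.893749 → y ← 3.937089 + 0.54·3.893749 = 6.039714
y(3.7) ≈ 6.0397

6.0397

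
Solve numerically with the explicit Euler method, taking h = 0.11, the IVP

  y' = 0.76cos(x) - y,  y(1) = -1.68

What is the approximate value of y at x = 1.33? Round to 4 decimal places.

-1.0868

Euler: y_{n+1} = y_n + h·f(x_n, y_n).
x=1.000000, y=-1.680000: f=2.090630 → y ← -1.680000 + 0.11·2.090630 = -1.450031
x=1.110000, y=-1.450031: f=1.787973 → y ← -1.450031 + 0.11·1.787973 = -1.253354
x=1.220000, y=-1.253354: f=1.514524 → y ← -1.253354 + 0.11·1.514524 = -1.086756
y(1.33) ≈ -1.0868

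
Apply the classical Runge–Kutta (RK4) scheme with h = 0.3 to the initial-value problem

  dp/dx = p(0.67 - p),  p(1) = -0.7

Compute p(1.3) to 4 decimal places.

-1.1148

RK4: k1 = f(x_n, p_n); k2 = f(x_n + h/2, p_n + (h/2)·k1); k3 = f(x_n + h/2, p_n + (h/2)·k2); k4 = f(x_n + h, p_n + h·k3); p_{n+1} = p_n + (h/6)·(k1 + 2k2 + 2k3 + k4).
x=1.000000, p=-0.700000:
  k1 = f(1.000000, -0.700000) = -0.959000
  k2 = f(1.150000, -0.843850) = -1.277462
  k3 = f(1.150000, -0.891619) = -1.392370
  k4 = f(1.300000, -1.117711) = -1.998144
  p ← -0.700000 + (0.3/6)·(k1 + 2k2 + 2k3 + k4) = -1.114840
p(1.3) ≈ -1.1148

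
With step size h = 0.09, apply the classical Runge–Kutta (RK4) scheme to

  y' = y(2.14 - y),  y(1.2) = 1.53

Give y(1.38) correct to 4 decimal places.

1.6834

RK4: k1 = f(s_n, y_n); k2 = f(s_n + h/2, y_n + (h/2)·k1); k3 = f(s_n + h/2, y_n + (h/2)·k2); k4 = f(s_n + h, y_n + h·k3); y_{n+1} = y_n + (h/6)·(k1 + 2k2 + 2k3 + k4).
s=1.200000, y=1.530000:
  k1 = f(1.200000, 1.530000) = 0.933300
  k2 = f(1.245000, 1.571999) = 0.892898
  k3 = f(1.245000, 1.570180) = 0.894720
  k4 = f(1.290000, 1.610525) = 0.852733
  y ← 1.530000 + (0.09/6)·(k1 + 2k2 + 2k3 + k4) = 1.610419
s=1.290000, y=1.610419:
  k1 = f(1.290000, 1.610419) = 0.852847
  k2 = f(1.335000, 1.648797) = 0.809894
  k3 = f(1.335000, 1.646864) = 0.812128
  k4 = f(1.380000, 1.683510) = 0.768505
  y ← 1.610419 + (0.09/6)·(k1 + 2k2 + 2k3 + k4) = 1.683400
y(1.38) ≈ 1.6834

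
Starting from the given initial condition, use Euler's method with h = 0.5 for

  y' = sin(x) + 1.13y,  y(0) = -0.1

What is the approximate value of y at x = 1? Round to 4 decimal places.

-0.0052

Euler: y_{n+1} = y_n + h·f(x_n, y_n).
x=0.000000, y=-0.100000: f=-0.113000 → y ← -0.100000 + 0.5·(-0.113000) = -0.156500
x=0.500000, y=-0.156500: f=0.302581 → y ← -0.156500 + 0.5·0.302581 = -0.005210
y(1) ≈ -0.0052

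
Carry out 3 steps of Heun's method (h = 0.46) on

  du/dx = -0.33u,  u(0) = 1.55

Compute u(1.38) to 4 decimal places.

Heun: k1 = f(x_n, u_n); k2 = f(x_n + h, u_n + h·k1); u_{n+1} = u_n + (h/2)·(k1 + k2).
x=0.000000, u=1.550000:
  k1 = f(0.000000, 1.550000) = -0.511500
  k2 = f(0.460000, 1.314710) = -0.433854
  u ← 1.550000 + (0.46/2)·(-0.511500 + (-0.433854)) = 1.332569
x=0.460000, u=1.332569:
  k1 = f(0.460000, 1.332569) = -0.439748
  k2 = f(0.920000, 1.130285) = -0.372994
  u ← 1.332569 + (0.46/2)·(-0.439748 + (-0.372994)) = 1.145638
x=0.920000, u=1.145638:
  k1 = f(0.920000, 1.145638) = -0.378061
  k2 = f(1.380000, 0.971730) = -0.320671
  u ← 1.145638 + (0.46/2)·(-0.378061 + (-0.320671)) = 0.984930
u(1.38) ≈ 0.9849

0.9849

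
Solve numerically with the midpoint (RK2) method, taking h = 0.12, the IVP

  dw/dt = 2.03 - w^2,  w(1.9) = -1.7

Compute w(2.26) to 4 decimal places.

Midpoint: k1 = f(t_n, w_n); k2 = f(t_n + h/2, w_n + (h/2)·k1); w_{n+1} = w_n + h·k2.
t=1.900000, w=-1.700000:
  k1 = f(1.900000, -1.700000) = -0.860000
  k2 = f(1.960000, -1.751600) = -1.038103
  w ← -1.700000 + 0.12·(-1.038103) = -1.824572
t=2.020000, w=-1.824572:
  k1 = f(2.020000, -1.824572) = -1.299064
  k2 = f(2.080000, -1.902516) = -1.589568
  w ← -1.824572 + 0.12·(-1.589568) = -2.015320
t=2.140000, w=-2.015320:
  k1 = f(2.140000, -2.015320) = -2.031516
  k2 = f(2.200000, -2.137211) = -2.537673
  w ← -2.015320 + 0.12·(-2.537673) = -2.319841
w(2.26) ≈ -2.3198

-2.3198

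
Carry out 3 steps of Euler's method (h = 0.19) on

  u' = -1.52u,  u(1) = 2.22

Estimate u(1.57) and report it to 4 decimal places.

0.7986

Euler: u_{n+1} = u_n + h·f(t_n, u_n).
t=1.000000, u=2.220000: f=-3.374400 → u ← 2.220000 + 0.19·(-3.374400) = 1.578864
t=1.190000, u=1.578864: f=-2.399873 → u ← 1.578864 + 0.19·(-2.399873) = 1.122888
t=1.380000, u=1.122888: f=-1.706790 → u ← 1.122888 + 0.19·(-1.706790) = 0.798598
u(1.57) ≈ 0.7986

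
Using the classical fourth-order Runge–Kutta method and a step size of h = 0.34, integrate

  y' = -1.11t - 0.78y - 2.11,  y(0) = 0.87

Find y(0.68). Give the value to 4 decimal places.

RK4: k1 = f(t_n, y_n); k2 = f(t_n + h/2, y_n + (h/2)·k1); k3 = f(t_n + h/2, y_n + (h/2)·k2); k4 = f(t_n + h, y_n + h·k3); y_{n+1} = y_n + (h/6)·(k1 + 2k2 + 2k3 + k4).
t=0.000000, y=0.870000:
  k1 = f(0.000000, 0.870000) = -2.788600
  k2 = f(0.170000, 0.395938) = -2.607532
  k3 = f(0.170000, 0.426720) = -2.631541
  k4 = f(0.340000, -0.024724) = -2.468115
  y ← 0.870000 + (0.34/6)·(k1 + 2k2 + 2k3 + k4) = -0.021642
t=0.340000, y=-0.021642:
  k1 = f(0.340000, -0.021642) = -2.470519
  k2 = f(0.510000, -0.441630) = -2.331628
  k3 = f(0.510000, -0.418019) = -2.350045
  k4 = f(0.680000, -0.820658) = -2.224687
  y ← -0.021642 + (0.34/6)·(k1 + 2k2 + 2k3 + k4) = -0.818293
y(0.68) ≈ -0.8183

-0.8183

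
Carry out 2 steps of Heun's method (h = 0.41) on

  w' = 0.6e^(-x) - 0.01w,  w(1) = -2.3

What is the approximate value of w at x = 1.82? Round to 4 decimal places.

-2.1566

Heun: k1 = f(x_n, w_n); k2 = f(x_n + h, w_n + h·k1); w_{n+1} = w_n + (h/2)·(k1 + k2).
x=1.000000, w=-2.300000:
  k1 = f(1.000000, -2.300000) = 0.243728
  k2 = f(1.410000, -2.200072) = 0.168487
  w ← -2.300000 + (0.41/2)·(0.243728 + 0.168487) = -2.215496
x=1.410000, w=-2.215496:
  k1 = f(1.410000, -2.215496) = 0.168641
  k2 = f(1.820000, -2.146353) = 0.118679
  w ← -2.215496 + (0.41/2)·(0.168641 + 0.118679) = -2.156595
w(1.82) ≈ -2.1566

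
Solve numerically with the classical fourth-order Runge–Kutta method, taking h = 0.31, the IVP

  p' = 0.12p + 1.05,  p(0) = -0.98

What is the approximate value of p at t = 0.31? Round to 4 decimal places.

RK4: k1 = f(t_n, p_n); k2 = f(t_n + h/2, p_n + (h/2)·k1); k3 = f(t_n + h/2, p_n + (h/2)·k2); k4 = f(t_n + h, p_n + h·k3); p_{n+1} = p_n + (h/6)·(k1 + 2k2 + 2k3 + k4).
t=0.000000, p=-0.980000:
  k1 = f(0.000000, -0.980000) = 0.932400
  k2 = f(0.155000, -0.835478) = 0.949743
  k3 = f(0.155000, -0.832790) = 0.950065
  k4 = f(0.310000, -0.685480) = 0.967742
  p ← -0.980000 + (0.31/6)·(k1 + 2k2 + 2k3 + k4) = -0.685512
p(0.31) ≈ -0.6855

-0.6855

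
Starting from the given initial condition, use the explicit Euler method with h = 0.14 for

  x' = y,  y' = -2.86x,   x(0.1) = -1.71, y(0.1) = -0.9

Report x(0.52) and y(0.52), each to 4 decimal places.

-1.7934, 1.2670

Euler on (x,y): x_{n+1} = x_n + h·x', y_{n+1} = y_n + h·y'.
0.100000: (-1.710000, -0.900000); f=(-0.900000, 4.890600) → (-1.836000, -0.215316)
0.240000: (-1.836000, -0.215316); f=(-0.215316, 5.250960) → (-1.866144, 0.519818)
0.380000: (-1.866144, 0.519818); f=(0.519818, 5.337173) → (-1.793370, 1.267023)
(x(0.52), y(0.52)) ≈ (-1.7934, 1.2670)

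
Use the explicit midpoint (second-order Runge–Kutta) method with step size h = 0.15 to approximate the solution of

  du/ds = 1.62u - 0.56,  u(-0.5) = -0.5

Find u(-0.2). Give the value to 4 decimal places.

-1.0237

Midpoint: k1 = f(s_n, u_n); k2 = f(s_n + h/2, u_n + (h/2)·k1); u_{n+1} = u_n + h·k2.
s=-0.500000, u=-0.500000:
  k1 = f(-0.500000, -0.500000) = -1.370000
  k2 = f(-0.425000, -0.602750) = -1.536455
  u ← -0.500000 + 0.15·(-1.536455) = -0.730468
s=-0.350000, u=-0.730468:
  k1 = f(-0.350000, -0.730468) = -1.743359
  k2 = f(-0.275000, -0.861220) = -1.955177
  u ← -0.730468 + 0.15·(-1.955177) = -1.023745
u(-0.2) ≈ -1.0237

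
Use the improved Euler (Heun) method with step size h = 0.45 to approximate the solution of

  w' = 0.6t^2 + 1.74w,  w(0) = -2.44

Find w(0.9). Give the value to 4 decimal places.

Heun: k1 = f(t_n, w_n); k2 = f(t_n + h, w_n + h·k1); w_{n+1} = w_n + (h/2)·(k1 + k2).
t=0.000000, w=-2.440000:
  k1 = f(0.000000, -2.440000) = -4.245600
  k2 = f(0.450000, -4.350520) = -7.448405
  w ← -2.440000 + (0.45/2)·(-4.245600 + (-7.448405)) = -5.071151
t=0.450000, w=-5.071151:
  k1 = f(0.450000, -5.071151) = -8.702303
  k2 = f(0.900000, -8.987187) = -15.151706
  w ← -5.071151 + (0.45/2)·(-8.702303 + (-15.151706)) = -10.438303
w(0.9) ≈ -10.4383

-10.4383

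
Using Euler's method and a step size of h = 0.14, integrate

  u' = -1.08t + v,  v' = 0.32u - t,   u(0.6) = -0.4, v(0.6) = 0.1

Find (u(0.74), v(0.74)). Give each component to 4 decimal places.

-0.4767, -0.0019

Euler on (u,v): u_{n+1} = u_n + h·u', v_{n+1} = v_n + h·v'.
0.600000: (-0.400000, 0.100000); f=(-0.548000, -0.728000) → (-0.476720, -0.001920)
(u(0.74), v(0.74)) ≈ (-0.4767, -0.0019)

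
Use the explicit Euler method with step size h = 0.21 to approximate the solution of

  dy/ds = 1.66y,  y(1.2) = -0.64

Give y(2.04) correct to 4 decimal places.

Euler: y_{n+1} = y_n + h·f(s_n, y_n).
s=1.200000, y=-0.640000: f=-1.062400 → y ← -0.640000 + 0.21·(-1.062400) = -0.863104
s=1.410000, y=-0.863104: f=-1.432753 → y ← -0.863104 + 0.21·(-1.432753) = -1.163982
s=1.620000, y=-1.163982: f=-1.932210 → y ← -1.163982 + 0.21·(-1.932210) = -1.569746
s=1.830000, y=-1.569746: f=-2.605779 → y ← -1.569746 + 0.21·(-2.605779) = -2.116960
y(2.04) ≈ -2.1170

-2.1170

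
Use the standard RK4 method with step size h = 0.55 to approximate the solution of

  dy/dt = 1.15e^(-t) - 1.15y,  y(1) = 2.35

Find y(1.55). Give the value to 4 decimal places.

RK4: k1 = f(t_n, y_n); k2 = f(t_n + h/2, y_n + (h/2)·k1); k3 = f(t_n + h/2, y_n + (h/2)·k2); k4 = f(t_n + h, y_n + h·k3); y_{n+1} = y_n + (h/6)·(k1 + 2k2 + 2k3 + k4).
t=1.000000, y=2.350000:
  k1 = f(1.000000, 2.350000) = -2.279439
  k2 = f(1.275000, 1.723154) = -1.660282
  k3 = f(1.275000, 1.893422) = -1.856090
  k4 = f(1.550000, 1.329150) = -1.284438
  y ← 2.350000 + (0.55/6)·(k1 + 2k2 + 2k3 + k4) = 1.378643
y(1.55) ≈ 1.3786

1.3786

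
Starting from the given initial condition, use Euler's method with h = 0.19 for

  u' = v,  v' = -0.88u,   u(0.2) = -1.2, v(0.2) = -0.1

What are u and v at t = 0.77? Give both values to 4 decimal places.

Euler on (u,v): u_{n+1} = u_n + h·u', v_{n+1} = v_n + h·v'.
0.200000: (-1.200000, -0.100000); f=(-0.100000, 1.056000) → (-1.219000, 0.100640)
0.390000: (-1.219000, 0.100640); f=(0.100640, 1.072720) → (-1.199878, 0.304457)
0.580000: (-1.199878, 0.304457); f=(0.304457, 1.055893) → (-1.142032, 0.505076)
(u(0.77), v(0.77)) ≈ (-1.1420, 0.5051)

-1.1420, 0.5051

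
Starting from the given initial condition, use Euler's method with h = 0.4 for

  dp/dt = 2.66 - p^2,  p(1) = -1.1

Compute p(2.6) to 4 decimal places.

Euler: p_{n+1} = p_n + h·f(t_n, p_n).
t=1.000000, p=-1.100000: f=1.450000 → p ← -1.100000 + 0.4·1.450000 = -0.520000
t=1.400000, p=-0.520000: f=2.389600 → p ← -0.520000 + 0.4·2.389600 = 0.435840
t=1.800000, p=0.435840: f=2.470043 → p ← 0.435840 + 0.4·2.470043 = 1.423857
t=2.200000, p=1.423857: f=0.632630 → p ← 1.423857 + 0.4·0.632630 = 1.676909
p(2.6) ≈ 1.6769

1.6769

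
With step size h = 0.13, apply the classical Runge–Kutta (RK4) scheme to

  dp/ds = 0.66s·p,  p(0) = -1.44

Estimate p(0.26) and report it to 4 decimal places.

RK4: k1 = f(s_n, p_n); k2 = f(s_n + h/2, p_n + (h/2)·k1); k3 = f(s_n + h/2, p_n + (h/2)·k2); k4 = f(s_n + h, p_n + h·k3); p_{n+1} = p_n + (h/6)·(k1 + 2k2 + 2k3 + k4).
s=0.000000, p=-1.440000:
  k1 = f(0.000000, -1.440000) = 0.000000
  k2 = f(0.065000, -1.440000) = -0.061776
  k3 = f(0.065000, -1.444015) = -0.061948
  k4 = f(0.130000, -1.448053) = -0.124243
  p ← -1.440000 + (0.13/6)·(k1 + 2k2 + 2k3 + k4) = -1.448053
s=0.130000, p=-1.448053:
  k1 = f(0.130000, -1.448053) = -0.124243
  k2 = f(0.195000, -1.456129) = -0.187404
  k3 = f(0.195000, -1.460235) = -0.187932
  k4 = f(0.260000, -1.472485) = -0.252678
  p ← -1.448053 + (0.13/6)·(k1 + 2k2 + 2k3 + k4) = -1.472485
p(0.26) ≈ -1.4725

-1.4725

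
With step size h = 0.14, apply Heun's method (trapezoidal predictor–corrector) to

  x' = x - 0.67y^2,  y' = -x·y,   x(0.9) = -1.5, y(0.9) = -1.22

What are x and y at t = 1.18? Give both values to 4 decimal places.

Heun on (x,y): k1 = f(t_n, state_n); k2 = f(t_n + h, state_n + h·k1); state_{n+1} = state_n + (h/2)·(k1 + k2).
0.900000: (-1.500000, -1.220000)
  k1 = (-2.497228, -1.830000)
  predictor → (-1.849612, -1.476200)
  k2 = (-3.309653, -2.730397)
  → (-1.906482, -1.539228)
1.040000: (-1.906482, -1.539228)
  k1 = (-3.493861, -2.934510)
  predictor → (-2.395622, -1.950059)
  k2 = (-4.943452, -4.671605)
  → (-2.497094, -2.071656)
(x(1.18), y(1.18)) ≈ (-2.4971, -2.0717)

-2.4971, -2.0717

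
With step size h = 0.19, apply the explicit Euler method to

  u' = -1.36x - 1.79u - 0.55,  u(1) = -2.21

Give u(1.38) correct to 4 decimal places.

Euler: u_{n+1} = u_n + h·f(x_n, u_n).
x=1.000000, u=-2.210000: f=2.045900 → u ← -2.210000 + 0.19·2.045900 = -1.821279
x=1.190000, u=-1.821279: f=1.091689 → u ← -1.821279 + 0.19·1.091689 = -1.613858
u(1.38) ≈ -1.6139

-1.6139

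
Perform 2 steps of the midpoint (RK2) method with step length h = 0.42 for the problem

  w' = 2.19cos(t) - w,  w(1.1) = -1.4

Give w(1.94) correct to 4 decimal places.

-0.6808

Midpoint: k1 = f(t_n, w_n); k2 = f(t_n + h/2, w_n + (h/2)·k1); w_{n+1} = w_n + h·k2.
t=1.100000, w=-1.400000:
  k1 = f(1.100000, -1.400000) = 2.393376
  k2 = f(1.310000, -0.897391) = 1.462083
  w ← -1.400000 + 0.42·1.462083 = -0.785925
t=1.520000, w=-0.785925:
  k1 = f(1.520000, -0.785925) = 0.897121
  k2 = f(1.730000, -0.597530) = 0.250345
  w ← -0.785925 + 0.42·0.250345 = -0.680780
w(1.94) ≈ -0.6808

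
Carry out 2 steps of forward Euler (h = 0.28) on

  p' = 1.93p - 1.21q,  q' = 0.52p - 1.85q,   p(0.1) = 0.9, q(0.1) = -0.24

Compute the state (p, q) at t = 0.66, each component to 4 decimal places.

Euler on (p,q): p_{n+1} = p_n + h·p', q_{n+1} = q_n + h·q'.
0.100000: (0.900000, -0.240000); f=(2.027400, 0.912000) → (1.467672, 0.015360)
0.380000: (1.467672, 0.015360); f=(2.814021, 0.734773) → (2.255598, 0.221097)
(p(0.66), q(0.66)) ≈ (2.2556, 0.2211)

2.2556, 0.2211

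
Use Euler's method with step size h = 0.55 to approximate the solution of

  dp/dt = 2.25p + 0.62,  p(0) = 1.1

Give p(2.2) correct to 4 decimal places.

Euler: p_{n+1} = p_n + h·f(t_n, p_n).
t=0.000000, p=1.100000: f=3.095000 → p ← 1.100000 + 0.55·3.095000 = 2.802250
t=0.550000, p=2.802250: f=6.925063 → p ← 2.802250 + 0.55·6.925063 = 6.611034
t=1.100000, p=6.611034: f=15.494827 → p ← 6.611034 + 0.55·15.494827 = 15.133189
t=1.650000, p=15.133189: f=34.669676 → p ← 15.133189 + 0.55·34.669676 = 34.201511
p(2.2) ≈ 34.2015

34.2015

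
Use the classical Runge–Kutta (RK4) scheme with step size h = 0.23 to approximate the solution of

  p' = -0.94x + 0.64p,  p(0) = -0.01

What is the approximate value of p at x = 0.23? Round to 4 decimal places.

RK4: k1 = f(x_n, p_n); k2 = f(x_n + h/2, p_n + (h/2)·k1); k3 = f(x_n + h/2, p_n + (h/2)·k2); k4 = f(x_n + h, p_n + h·k3); p_{n+1} = p_n + (h/6)·(k1 + 2k2 + 2k3 + k4).
x=0.000000, p=-0.010000:
  k1 = f(0.000000, -0.010000) = -0.006400
  k2 = f(0.115000, -0.010736) = -0.114971
  k3 = f(0.115000, -0.023222) = -0.122962
  k4 = f(0.230000, -0.038281) = -0.240700
  p ← -0.010000 + (0.23/6)·(k1 + 2k2 + 2k3 + k4) = -0.037714
p(0.23) ≈ -0.0377

-0.0377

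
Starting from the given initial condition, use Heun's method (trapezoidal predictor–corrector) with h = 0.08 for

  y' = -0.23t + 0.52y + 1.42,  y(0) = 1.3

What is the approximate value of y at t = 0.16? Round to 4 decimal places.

Heun: k1 = f(t_n, y_n); k2 = f(t_n + h, y_n + h·k1); y_{n+1} = y_n + (h/2)·(k1 + k2).
t=0.000000, y=1.300000:
  k1 = f(0.000000, 1.300000) = 2.096000
  k2 = f(0.080000, 1.467680) = 2.164794
  y ← 1.300000 + (0.08/2)·(2.096000 + 2.164794) = 1.470432
t=0.080000, y=1.470432:
  k1 = f(0.080000, 1.470432) = 2.166225
  k2 = f(0.160000, 1.643730) = 2.237939
  y ← 1.470432 + (0.08/2)·(2.166225 + 2.237939) = 1.646598
y(0.16) ≈ 1.6466

1.6466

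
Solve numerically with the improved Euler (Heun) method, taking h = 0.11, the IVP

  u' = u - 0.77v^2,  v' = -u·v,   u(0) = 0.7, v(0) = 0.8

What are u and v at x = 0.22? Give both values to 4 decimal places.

0.7672, 0.6817

Heun on (u,v): k1 = f(x_n, state_n); k2 = f(x_n + h, state_n + h·k1); state_{n+1} = state_n + (h/2)·(k1 + k2).
0.000000: (0.700000, 0.800000)
  k1 = (0.207200, -0.560000)
  predictor → (0.722792, 0.738400)
  k2 = (0.302961, -0.533710)
  → (0.728059, 0.739846)
0.110000: (0.728059, 0.739846)
  k1 = (0.306582, -0.538651)
  predictor → (0.761783, 0.680594)
  k2 = (0.405112, -0.518465)
  → (0.767202, 0.681705)
(u(0.22), v(0.22)) ≈ (0.7672, 0.6817)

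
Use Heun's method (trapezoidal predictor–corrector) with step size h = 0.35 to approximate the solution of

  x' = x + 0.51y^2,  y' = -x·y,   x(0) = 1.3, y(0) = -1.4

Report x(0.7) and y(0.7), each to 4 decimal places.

Heun on (x,y): k1 = f(t_n, state_n); k2 = f(t_n + h, state_n + h·k1); state_{n+1} = state_n + (h/2)·(k1 + k2).
0.000000: (1.300000, -1.400000)
  k1 = (2.299600, 1.820000)
  predictor → (2.104860, -0.763000)
  k2 = (2.401766, 1.606008)
  → (2.122739, -0.800449)
0.350000: (2.122739, -0.800449)
  k1 = (2.449505, 1.699143)
  predictor → (2.980066, -0.205748)
  k2 = (3.001655, 0.613144)
  → (3.076692, -0.395798)
(x(0.7), y(0.7)) ≈ (3.0767, -0.3958)

3.0767, -0.3958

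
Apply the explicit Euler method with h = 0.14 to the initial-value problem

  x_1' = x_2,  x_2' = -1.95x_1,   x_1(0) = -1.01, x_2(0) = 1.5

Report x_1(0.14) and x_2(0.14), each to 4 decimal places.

Euler on (x_1,x_2): x_1_{n+1} = x_1_n + h·x_1', x_2_{n+1} = x_2_n + h·x_2'.
0.000000: (-1.010000, 1.500000); f=(1.500000, 1.969500) → (-0.800000, 1.775730)
(x_1(0.14), x_2(0.14)) ≈ (-0.8000, 1.7757)

-0.8000, 1.7757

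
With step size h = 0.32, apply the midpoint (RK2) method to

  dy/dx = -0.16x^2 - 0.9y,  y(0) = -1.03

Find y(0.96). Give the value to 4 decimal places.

Midpoint: k1 = f(x_n, y_n); k2 = f(x_n + h/2, y_n + (h/2)·k1); y_{n+1} = y_n + h·k2.
x=0.000000, y=-1.030000:
  k1 = f(0.000000, -1.030000) = 0.927000
  k2 = f(0.160000, -0.881680) = 0.789416
  y ← -1.030000 + 0.32·0.789416 = -0.777387
x=0.320000, y=-0.777387:
  k1 = f(0.320000, -0.777387) = 0.683264
  k2 = f(0.480000, -0.668065) = 0.564394
  y ← -0.777387 + 0.32·0.564394 = -0.596781
x=0.640000, y=-0.596781:
  k1 = f(0.640000, -0.596781) = 0.471567
  k2 = f(0.800000, -0.521330) = 0.366797
  y ← -0.596781 + 0.32·0.366797 = -0.479406
y(0.96) ≈ -0.4794

-0.4794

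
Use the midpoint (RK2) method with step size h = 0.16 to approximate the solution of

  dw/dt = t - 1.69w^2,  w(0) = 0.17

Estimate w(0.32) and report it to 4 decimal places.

Midpoint: k1 = f(t_n, w_n); k2 = f(t_n + h/2, w_n + (h/2)·k1); w_{n+1} = w_n + h·k2.
t=0.000000, w=0.170000:
  k1 = f(0.000000, 0.170000) = -0.048841
  k2 = f(0.080000, 0.166093) = 0.033378
  w ← 0.170000 + 0.16·0.033378 = 0.175341
t=0.160000, w=0.175341:
  k1 = f(0.160000, 0.175341) = 0.108042
  k2 = f(0.240000, 0.183984) = 0.182793
  w ← 0.175341 + 0.16·0.182793 = 0.204587
w(0.32) ≈ 0.2046

0.2046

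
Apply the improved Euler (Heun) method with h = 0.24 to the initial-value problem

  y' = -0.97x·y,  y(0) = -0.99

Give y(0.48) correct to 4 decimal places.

-0.8847

Heun: k1 = f(x_n, y_n); k2 = f(x_n + h, y_n + h·k1); y_{n+1} = y_n + (h/2)·(k1 + k2).
x=0.000000, y=-0.990000:
  k1 = f(0.000000, -0.990000) = 0.000000
  k2 = f(0.240000, -0.990000) = 0.230472
  y ← -0.990000 + (0.24/2)·(0.000000 + 0.230472) = -0.962343
x=0.240000, y=-0.962343:
  k1 = f(0.240000, -0.962343) = 0.224034
  k2 = f(0.480000, -0.908575) = 0.423033
  y ← -0.962343 + (0.24/2)·(0.224034 + 0.423033) = -0.884695
y(0.48) ≈ -0.8847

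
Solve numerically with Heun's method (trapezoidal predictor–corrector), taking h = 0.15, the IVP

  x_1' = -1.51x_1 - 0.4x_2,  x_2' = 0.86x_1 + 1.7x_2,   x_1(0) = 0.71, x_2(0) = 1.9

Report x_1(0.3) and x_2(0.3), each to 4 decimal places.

0.2030, 3.3087

Heun on (x_1,x_2): k1 = f(t_n, state_n); k2 = f(t_n + h, state_n + h·k1); state_{n+1} = state_n + (h/2)·(k1 + k2).
0.000000: (0.710000, 1.900000)
  k1 = (-1.832100, 3.840600)
  predictor → (0.435185, 2.476090)
  k2 = (-1.647565, 4.583612)
  → (0.449025, 2.531816)
0.150000: (0.449025, 2.531816)
  k1 = (-1.690754, 4.690249)
  predictor → (0.195412, 3.235353)
  k2 = (-1.589213, 5.668155)
  → (0.203028, 3.308696)
(x_1(0.3), x_2(0.3)) ≈ (0.2030, 3.3087)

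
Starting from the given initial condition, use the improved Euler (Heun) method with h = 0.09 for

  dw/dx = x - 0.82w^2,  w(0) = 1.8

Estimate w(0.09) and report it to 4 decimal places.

Heun: k1 = f(x_n, w_n); k2 = f(x_n + h, w_n + h·k1); w_{n+1} = w_n + (h/2)·(k1 + k2).
x=0.000000, w=1.800000:
  k1 = f(0.000000, 1.800000) = -2.656800
  k2 = f(0.090000, 1.560888) = -1.907825
  w ← 1.800000 + (0.09/2)·(-2.656800 + (-1.907825)) = 1.594592
w(0.09) ≈ 1.5946

1.5946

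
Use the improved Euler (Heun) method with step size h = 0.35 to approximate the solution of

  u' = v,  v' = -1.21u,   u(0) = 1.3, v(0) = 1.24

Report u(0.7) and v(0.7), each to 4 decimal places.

1.7254, -0.1403

Heun on (u,v): k1 = f(t_n, state_n); k2 = f(t_n + h, state_n + h·k1); state_{n+1} = state_n + (h/2)·(k1 + k2).
0.000000: (1.300000, 1.240000)
  k1 = (1.240000, -1.573000)
  predictor → (1.734000, 0.689450)
  k2 = (0.689450, -2.098140)
  → (1.637654, 0.597551)
0.350000: (1.637654, 0.597551)
  k1 = (0.597551, -1.981561)
  predictor → (1.846796, -0.095996)
  k2 = (-0.095996, -2.234624)
  → (1.725426, -0.140282)
(u(0.7), v(0.7)) ≈ (1.7254, -0.1403)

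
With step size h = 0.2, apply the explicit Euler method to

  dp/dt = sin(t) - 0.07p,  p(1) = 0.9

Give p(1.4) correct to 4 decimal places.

1.2273

Euler: p_{n+1} = p_n + h·f(t_n, p_n).
t=1.000000, p=0.900000: f=0.778471 → p ← 0.900000 + 0.2·0.778471 = 1.055694
t=1.200000, p=1.055694: f=0.858140 → p ← 1.055694 + 0.2·0.858140 = 1.227322
p(1.4) ≈ 1.2273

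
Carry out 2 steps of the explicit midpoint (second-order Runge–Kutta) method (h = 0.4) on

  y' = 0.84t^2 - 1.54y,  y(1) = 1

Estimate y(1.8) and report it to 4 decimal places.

1.2047

Midpoint: k1 = f(t_n, y_n); k2 = f(t_n + h/2, y_n + (h/2)·k1); y_{n+1} = y_n + h·k2.
t=1.000000, y=1.000000:
  k1 = f(1.000000, 1.000000) = -0.700000
  k2 = f(1.200000, 0.860000) = -0.114800
  y ← 1.000000 + 0.4·(-0.114800) = 0.954080
t=1.400000, y=0.954080:
  k1 = f(1.400000, 0.954080) = 0.177117
  k2 = f(1.600000, 0.989503) = 0.626565
  y ← 0.954080 + 0.4·0.626565 = 1.204706
y(1.8) ≈ 1.2047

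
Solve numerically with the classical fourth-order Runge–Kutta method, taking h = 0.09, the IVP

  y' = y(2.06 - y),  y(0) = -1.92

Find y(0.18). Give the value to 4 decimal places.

-4.7788

RK4: k1 = f(x_n, y_n); k2 = f(x_n + h/2, y_n + (h/2)·k1); k3 = f(x_n + h/2, y_n + (h/2)·k2); k4 = f(x_n + h, y_n + h·k3); y_{n+1} = y_n + (h/6)·(k1 + 2k2 + 2k3 + k4).
x=0.000000, y=-1.920000:
  k1 = f(0.000000, -1.920000) = -7.641600
  k2 = f(0.045000, -2.263872) = -9.788693
  k3 = f(0.045000, -2.360491) = -10.434530
  k4 = f(0.090000, -2.859108) = -14.064259
  y ← -1.920000 + (0.09/6)·(k1 + 2k2 + 2k3 + k4) = -2.852285
x=0.090000, y=-2.852285:
  k1 = f(0.090000, -2.852285) = -14.011234
  k2 = f(0.135000, -3.482790) = -19.304374
  k3 = f(0.135000, -3.720981) = -21.510925
  k4 = f(0.180000, -4.788268) = -32.791340
  y ← -2.852285 + (0.09/6)·(k1 + 2k2 + 2k3 + k4) = -4.778782
y(0.18) ≈ -4.7788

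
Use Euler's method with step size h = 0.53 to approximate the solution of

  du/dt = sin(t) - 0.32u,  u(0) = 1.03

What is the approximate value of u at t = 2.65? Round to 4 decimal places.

1.7710

Euler: u_{n+1} = u_n + h·f(t_n, u_n).
t=0.000000, u=1.030000: f=-0.329600 → u ← 1.030000 + 0.53·(-0.329600) = 0.855312
t=0.530000, u=0.855312: f=0.231834 → u ← 0.855312 + 0.53·0.231834 = 0.978184
t=1.060000, u=0.978184: f=0.559337 → u ← 0.978184 + 0.53·0.559337 = 1.274632
t=1.590000, u=1.274632: f=0.591933 → u ← 1.274632 + 0.53·0.591933 = 1.588357
t=2.120000, u=1.588357: f=0.344666 → u ← 1.588357 + 0.53·0.344666 = 1.771030
u(2.65) ≈ 1.7710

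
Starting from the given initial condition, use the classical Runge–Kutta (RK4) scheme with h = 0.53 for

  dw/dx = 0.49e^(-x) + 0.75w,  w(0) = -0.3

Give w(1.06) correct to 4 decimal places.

RK4: k1 = f(x_n, w_n); k2 = f(x_n + h/2, w_n + (h/2)·k1); k3 = f(x_n + h/2, w_n + (h/2)·k2); k4 = f(x_n + h, w_n + h·k3); w_{n+1} = w_n + (h/6)·(k1 + 2k2 + 2k3 + k4).
x=0.000000, w=-0.300000:
  k1 = f(0.000000, -0.300000) = 0.265000
  k2 = f(0.265000, -0.229775) = 0.203600
  k3 = f(0.265000, -0.246046) = 0.191396
  k4 = f(0.530000, -0.198560) = 0.139496
  w ← -0.300000 + (0.53/6)·(k1 + 2k2 + 2k3 + k4) = -0.194487
x=0.530000, w=-0.194487:
  k1 = f(0.530000, -0.194487) = 0.142551
  k2 = f(0.795000, -0.156711) = 0.103742
  k3 = f(0.795000, -0.166995) = 0.096028
  k4 = f(1.060000, -0.143592) = 0.062069
  w ← -0.194487 + (0.53/6)·(k1 + 2k2 + 2k3 + k4) = -0.141119
w(1.06) ≈ -0.1411

-0.1411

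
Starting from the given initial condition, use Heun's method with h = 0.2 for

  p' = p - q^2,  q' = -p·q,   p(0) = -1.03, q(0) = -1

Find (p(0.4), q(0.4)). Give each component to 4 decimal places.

-2.3294, -1.8287

Heun on (p,q): k1 = f(t_n, state_n); k2 = f(t_n + h, state_n + h·k1); state_{n+1} = state_n + (h/2)·(k1 + k2).
0.000000: (-1.030000, -1.000000)
  k1 = (-2.030000, -1.030000)
  predictor → (-1.436000, -1.206000)
  k2 = (-2.890436, -1.731816)
  → (-1.522044, -1.276182)
0.200000: (-1.522044, -1.276182)
  k1 = (-3.150683, -1.942404)
  predictor → (-2.152180, -1.664662)
  k2 = (-4.923281, -3.582653)
  → (-2.329440, -1.828687)
(p(0.4), q(0.4)) ≈ (-2.3294, -1.8287)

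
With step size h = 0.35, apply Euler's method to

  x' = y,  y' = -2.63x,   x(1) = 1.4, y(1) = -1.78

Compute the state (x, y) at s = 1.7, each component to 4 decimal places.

Euler on (x,y): x_{n+1} = x_n + h·x', y_{n+1} = y_n + h·y'.
1.000000: (1.400000, -1.780000); f=(-1.780000, -3.682000) → (0.777000, -3.068700)
1.350000: (0.777000, -3.068700); f=(-3.068700, -2.043510) → (-0.297045, -3.783928)
(x(1.7), y(1.7)) ≈ (-0.2970, -3.7839)

-0.2970, -3.7839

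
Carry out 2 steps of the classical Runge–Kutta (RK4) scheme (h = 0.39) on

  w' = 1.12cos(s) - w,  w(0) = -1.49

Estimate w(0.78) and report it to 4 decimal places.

RK4: k1 = f(s_n, w_n); k2 = f(s_n + h/2, w_n + (h/2)·k1); k3 = f(s_n + h/2, w_n + (h/2)·k2); k4 = f(s_n + h, w_n + h·k3); w_{n+1} = w_n + (h/6)·(k1 + 2k2 + 2k3 + k4).
s=0.000000, w=-1.490000:
  k1 = f(0.000000, -1.490000) = 2.610000
  k2 = f(0.195000, -0.981050) = 2.079823
  k3 = f(0.195000, -1.084434) = 2.183208
  k4 = f(0.390000, -0.638549) = 1.674447
  w ← -1.490000 + (0.39/6)·(k1 + 2k2 + 2k3 + k4) = -0.657317
s=0.390000, w=-0.657317:
  k1 = f(0.390000, -0.657317) = 1.693215
  k2 = f(0.585000, -0.327140) = 1.260897
  k3 = f(0.585000, -0.411442) = 1.345199
  k4 = f(0.780000, -0.132689) = 0.928912
  w ← -0.657317 + (0.39/6)·(k1 + 2k2 + 2k3 + k4) = -0.148086
w(0.78) ≈ -0.1481

-0.1481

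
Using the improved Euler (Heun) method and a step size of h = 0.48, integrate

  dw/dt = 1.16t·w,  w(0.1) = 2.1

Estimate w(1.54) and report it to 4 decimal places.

7.7201

Heun: k1 = f(t_n, w_n); k2 = f(t_n + h, w_n + h·k1); w_{n+1} = w_n + (h/2)·(k1 + k2).
t=0.100000, w=2.100000:
  k1 = f(0.100000, 2.100000) = 0.243600
  k2 = f(0.580000, 2.216928) = 1.491549
  w ← 2.100000 + (0.48/2)·(0.243600 + 1.491549) = 2.516436
t=0.580000, w=2.516436:
  k1 = f(0.580000, 2.516436) = 1.693058
  k2 = f(1.060000, 3.329104) = 4.093466
  w ← 2.516436 + (0.48/2)·(1.693058 + 4.093466) = 3.905202
t=1.060000, w=3.905202:
  k1 = f(1.060000, 3.905202) = 4.801836
  k2 = f(1.540000, 6.210083) = 11.093692
  w ← 3.905202 + (0.48/2)·(4.801836 + 11.093692) = 7.720128
w(1.54) ≈ 7.7201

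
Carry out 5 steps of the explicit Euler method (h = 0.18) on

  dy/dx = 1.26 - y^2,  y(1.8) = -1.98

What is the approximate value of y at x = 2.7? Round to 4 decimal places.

-25.4862

Euler: y_{n+1} = y_n + h·f(x_n, y_n).
x=1.800000, y=-1.980000: f=-2.660400 → y ← -1.980000 + 0.18·(-2.660400) = -2.458872
x=1.980000, y=-2.458872: f=-4.786052 → y ← -2.458872 + 0.18·(-4.786052) = -3.320361
x=2.160000, y=-3.320361: f=-9.764799 → y ← -3.320361 + 0.18·(-9.764799) = -5.078025
x=2.340000, y=-5.078025: f=-24.526339 → y ← -5.078025 + 0.18·(-24.526339) = -9.492766
x=2.520000, y=-9.492766: f=-88.852608 → y ← -9.492766 + 0.18·(-88.852608) = -25.486235
y(2.7) ≈ -25.4862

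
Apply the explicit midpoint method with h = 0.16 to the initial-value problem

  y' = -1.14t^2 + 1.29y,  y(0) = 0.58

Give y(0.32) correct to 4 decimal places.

0.8618

Midpoint: k1 = f(t_n, y_n); k2 = f(t_n + h/2, y_n + (h/2)·k1); y_{n+1} = y_n + h·k2.
t=0.000000, y=0.580000:
  k1 = f(0.000000, 0.580000) = 0.748200
  k2 = f(0.080000, 0.639856) = 0.818118
  y ← 0.580000 + 0.16·0.818118 = 0.710899
t=0.160000, y=0.710899:
  k1 = f(0.160000, 0.710899) = 0.887876
  k2 = f(0.240000, 0.781929) = 0.943024
  y ← 0.710899 + 0.16·0.943024 = 0.861783
y(0.32) ≈ 0.8618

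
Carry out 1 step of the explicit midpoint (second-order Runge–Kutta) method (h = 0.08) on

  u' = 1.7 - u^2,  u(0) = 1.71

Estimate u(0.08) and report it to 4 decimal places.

Midpoint: k1 = f(t_n, u_n); k2 = f(t_n + h/2, u_n + (h/2)·k1); u_{n+1} = u_n + h·k2.
t=0.000000, u=1.710000:
  k1 = f(0.000000, 1.710000) = -1.224100
  k2 = f(0.040000, 1.661036) = -1.059041
  u ← 1.710000 + 0.08·(-1.059041) = 1.625277
u(0.08) ≈ 1.6253

1.6253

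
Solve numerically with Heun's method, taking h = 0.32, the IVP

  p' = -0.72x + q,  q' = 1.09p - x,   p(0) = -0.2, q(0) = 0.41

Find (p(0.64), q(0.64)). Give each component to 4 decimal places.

-0.1505, 0.1221

Heun on (p,q): k1 = f(x_n, state_n); k2 = f(x_n + h, state_n + h·k1); state_{n+1} = state_n + (h/2)·(k1 + k2).
0.000000: (-0.200000, 0.410000)
  k1 = (0.410000, -0.218000)
  predictor → (-0.068800, 0.340240)
  k2 = (0.109840, -0.394992)
  → (-0.116826, 0.311921)
0.320000: (-0.116826, 0.311921)
  k1 = (0.081521, -0.447340)
  predictor → (-0.090739, 0.168773)
  k2 = (-0.292027, -0.738905)
  → (-0.150507, 0.122122)
(p(0.64), q(0.64)) ≈ (-0.1505, 0.1221)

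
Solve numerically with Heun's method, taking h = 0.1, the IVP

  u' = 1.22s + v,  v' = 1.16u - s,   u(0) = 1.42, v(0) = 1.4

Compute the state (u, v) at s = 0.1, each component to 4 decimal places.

Heun on (u,v): k1 = f(s_n, state_n); k2 = f(s_n + h, state_n + h·k1); state_{n+1} = state_n + (h/2)·(k1 + k2).
0.000000: (1.420000, 1.400000)
  k1 = (1.400000, 1.647200)
  predictor → (1.560000, 1.564720)
  k2 = (1.686720, 1.709600)
  → (1.574336, 1.567840)
(u(0.1), v(0.1)) ≈ (1.5743, 1.5678)

1.5743, 1.5678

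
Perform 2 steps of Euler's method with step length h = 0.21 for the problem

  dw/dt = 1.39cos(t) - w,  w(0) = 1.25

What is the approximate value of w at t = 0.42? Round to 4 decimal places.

1.2962

Euler: w_{n+1} = w_n + h·f(t_n, w_n).
t=0.000000, w=1.250000: f=0.140000 → w ← 1.250000 + 0.21·0.140000 = 1.279400
t=0.210000, w=1.279400: f=0.080063 → w ← 1.279400 + 0.21·0.080063 = 1.296213
w(0.42) ≈ 1.2962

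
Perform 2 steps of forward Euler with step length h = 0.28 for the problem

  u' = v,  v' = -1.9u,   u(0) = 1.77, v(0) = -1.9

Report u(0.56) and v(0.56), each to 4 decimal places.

0.4423, -3.5003

Euler on (u,v): u_{n+1} = u_n + h·u', v_{n+1} = v_n + h·v'.
0.000000: (1.770000, -1.900000); f=(-1.900000, -3.363000) → (1.238000, -2.841640)
0.280000: (1.238000, -2.841640); f=(-2.841640, -2.352200) → (0.442341, -3.500256)
(u(0.56), v(0.56)) ≈ (0.4423, -3.5003)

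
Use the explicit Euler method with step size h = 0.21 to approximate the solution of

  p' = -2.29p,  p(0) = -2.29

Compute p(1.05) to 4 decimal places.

Euler: p_{n+1} = p_n + h·f(x_n, p_n).
x=0.000000, p=-2.290000: f=5.244100 → p ← -2.290000 + 0.21·5.244100 = -1.188739
x=0.210000, p=-1.188739: f=2.722212 → p ← -1.188739 + 0.21·2.722212 = -0.617074
x=0.420000, p=-0.617074: f=1.413100 → p ← -0.617074 + 0.21·1.413100 = -0.320323
x=0.630000, p=-0.320323: f=0.733540 → p ← -0.320323 + 0.21·0.733540 = -0.166280
x=0.840000, p=-0.166280: f=0.380781 → p ← -0.166280 + 0.21·0.380781 = -0.086316
p(1.05) ≈ -0.0863

-0.0863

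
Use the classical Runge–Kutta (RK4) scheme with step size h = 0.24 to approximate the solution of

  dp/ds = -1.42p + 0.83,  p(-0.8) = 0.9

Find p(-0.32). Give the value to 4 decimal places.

0.7441

RK4: k1 = f(s_n, p_n); k2 = f(s_n + h/2, p_n + (h/2)·k1); k3 = f(s_n + h/2, p_n + (h/2)·k2); k4 = f(s_n + h, p_n + h·k3); p_{n+1} = p_n + (h/6)·(k1 + 2k2 + 2k3 + k4).
s=-0.800000, p=0.900000:
  k1 = f(-0.800000, 0.900000) = -0.448000
  k2 = f(-0.680000, 0.846240) = -0.371661
  k3 = f(-0.680000, 0.855401) = -0.384669
  k4 = f(-0.560000, 0.807679) = -0.316905
  p ← 0.900000 + (0.24/6)·(k1 + 2k2 + 2k3 + k4) = 0.808897
s=-0.560000, p=0.808897:
  k1 = f(-0.560000, 0.808897) = -0.318634
  k2 = f(-0.440000, 0.770661) = -0.264339
  k3 = f(-0.440000, 0.777177) = -0.273591
  k4 = f(-0.320000, 0.743236) = -0.225395
  p ← 0.808897 + (0.24/6)·(k1 + 2k2 + 2k3 + k4) = 0.744102
p(-0.32) ≈ 0.7441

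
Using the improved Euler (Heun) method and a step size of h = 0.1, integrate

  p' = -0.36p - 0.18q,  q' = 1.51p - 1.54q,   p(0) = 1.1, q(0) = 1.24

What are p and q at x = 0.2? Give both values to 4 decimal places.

Heun on (p,q): k1 = f(x_n, state_n); k2 = f(x_n + h, state_n + h·k1); state_{n+1} = state_n + (h/2)·(k1 + k2).
0.000000: (1.100000, 1.240000)
  k1 = (-0.619200, -0.248600)
  predictor → (1.038080, 1.215140)
  k2 = (-0.592434, -0.303815)
  → (1.039418, 1.212379)
0.100000: (1.039418, 1.212379)
  k1 = (-0.592419, -0.297542)
  predictor → (0.980176, 1.182625)
  k2 = (-0.565736, -0.341176)
  → (0.981511, 1.180443)
(p(0.2), q(0.2)) ≈ (0.9815, 1.1804)

0.9815, 1.1804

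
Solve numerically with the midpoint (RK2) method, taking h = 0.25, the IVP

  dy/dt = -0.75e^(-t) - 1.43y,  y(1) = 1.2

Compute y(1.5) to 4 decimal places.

0.5267

Midpoint: k1 = f(t_n, y_n); k2 = f(t_n + h/2, y_n + (h/2)·k1); y_{n+1} = y_n + h·k2.
t=1.000000, y=1.200000:
  k1 = f(1.000000, 1.200000) = -1.991910
  k2 = f(1.125000, 0.951011) = -1.603436
  y ← 1.200000 + 0.25·(-1.603436) = 0.799141
t=1.250000, y=0.799141:
  k1 = f(1.250000, 0.799141) = -1.357650
  k2 = f(1.375000, 0.629435) = -1.089721
  y ← 0.799141 + 0.25·(-1.089721) = 0.526711
y(1.5) ≈ 0.5267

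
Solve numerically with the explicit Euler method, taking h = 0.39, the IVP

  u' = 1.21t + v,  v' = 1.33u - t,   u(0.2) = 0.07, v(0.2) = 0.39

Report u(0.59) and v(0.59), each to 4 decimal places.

0.3165, 0.3483

Euler on (u,v): u_{n+1} = u_n + h·u', v_{n+1} = v_n + h·v'.
0.200000: (0.070000, 0.390000); f=(0.632000, -0.106900) → (0.316480, 0.348309)
(u(0.59), v(0.59)) ≈ (0.3165, 0.3483)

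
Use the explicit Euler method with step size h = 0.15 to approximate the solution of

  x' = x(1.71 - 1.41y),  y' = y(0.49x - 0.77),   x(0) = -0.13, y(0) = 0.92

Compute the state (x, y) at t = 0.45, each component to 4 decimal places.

Euler on (x,y): x_{n+1} = x_n + h·x', y_{n+1} = y_n + h·y'.
0.000000: (-0.130000, 0.920000); f=(-0.053664, -0.767004) → (-0.138050, 0.804949)
0.150000: (-0.138050, 0.804949); f=(-0.079381, -0.674261) → (-0.149957, 0.703810)
0.300000: (-0.149957, 0.703810); f=(-0.107613, -0.593649) → (-0.166099, 0.614763)
(x(0.45), y(0.45)) ≈ (-0.1661, 0.6148)

-0.1661, 0.6148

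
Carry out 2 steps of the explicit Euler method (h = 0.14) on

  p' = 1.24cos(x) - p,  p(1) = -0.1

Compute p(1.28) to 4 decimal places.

0.0792

Euler: p_{n+1} = p_n + h·f(x_n, p_n).
x=1.000000, p=-0.100000: f=0.769975 → p ← -0.100000 + 0.14·0.769975 = 0.007796
x=1.140000, p=0.007796: f=0.510021 → p ← 0.007796 + 0.14·0.510021 = 0.079199
p(1.28) ≈ 0.0792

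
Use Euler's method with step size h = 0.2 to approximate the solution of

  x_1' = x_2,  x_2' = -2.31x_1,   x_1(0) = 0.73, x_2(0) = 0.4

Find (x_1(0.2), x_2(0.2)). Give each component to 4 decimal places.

Euler on (x_1,x_2): x_1_{n+1} = x_1_n + h·x_1', x_2_{n+1} = x_2_n + h·x_2'.
0.000000: (0.730000, 0.400000); f=(0.400000, -1.686300) → (0.810000, 0.062740)
(x_1(0.2), x_2(0.2)) ≈ (0.8100, 0.0627)

0.8100, 0.0627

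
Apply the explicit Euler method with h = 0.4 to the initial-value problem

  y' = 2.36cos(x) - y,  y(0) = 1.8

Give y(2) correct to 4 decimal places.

Euler: y_{n+1} = y_n + h·f(x_n, y_n).
x=0.000000, y=1.800000: f=0.560000 → y ← 1.800000 + 0.4·0.560000 = 2.024000
x=0.400000, y=2.024000: f=0.149704 → y ← 2.024000 + 0.4·0.149704 = 2.083882
x=0.800000, y=2.083882: f=-0.439654 → y ← 2.083882 + 0.4·(-0.439654) = 1.908020
x=1.200000, y=1.908020: f=-1.052856 → y ← 1.908020 + 0.4·(-1.052856) = 1.486878
x=1.600000, y=1.486878: f=-1.555789 → y ← 1.486878 + 0.4·(-1.555789) = 0.864562
y(2) ≈ 0.8646

0.8646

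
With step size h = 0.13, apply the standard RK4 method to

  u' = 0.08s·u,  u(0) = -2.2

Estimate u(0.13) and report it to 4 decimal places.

-2.2015

RK4: k1 = f(s_n, u_n); k2 = f(s_n + h/2, u_n + (h/2)·k1); k3 = f(s_n + h/2, u_n + (h/2)·k2); k4 = f(s_n + h, u_n + h·k3); u_{n+1} = u_n + (h/6)·(k1 + 2k2 + 2k3 + k4).
s=0.000000, u=-2.200000:
  k1 = f(0.000000, -2.200000) = 0.000000
  k2 = f(0.065000, -2.200000) = -0.011440
  k3 = f(0.065000, -2.200744) = -0.011444
  k4 = f(0.130000, -2.201488) = -0.022895
  u ← -2.200000 + (0.13/6)·(k1 + 2k2 + 2k3 + k4) = -2.201488
u(0.13) ≈ -2.2015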